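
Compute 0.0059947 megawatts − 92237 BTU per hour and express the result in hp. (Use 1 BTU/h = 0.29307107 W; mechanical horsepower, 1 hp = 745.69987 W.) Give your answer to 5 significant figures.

-28.211 horsepower

0.0059947 MW = 8.03903 hp and 92237 BTU/h = 36.2505 hp.
8.03903 − 36.2505 ≈ -28.211 hp.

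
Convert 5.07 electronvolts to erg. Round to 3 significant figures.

8.12 × 10^-12 ergs

1 eV = 1.60218 × 10^-12 erg.
5.07 × 1.60218 × 10^-12 ≈ 8.12 × 10^-12 erg.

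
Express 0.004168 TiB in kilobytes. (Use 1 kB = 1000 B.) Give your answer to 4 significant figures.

4.583 × 10^6 kilobytes

1 TiB = 1.09951 × 10^9 kilobytes.
Then 0.004168 × 1.09951 × 10^9 ≈ 4.583 × 10^6 kB.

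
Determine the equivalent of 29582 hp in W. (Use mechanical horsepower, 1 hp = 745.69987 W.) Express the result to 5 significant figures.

2.2059e+7 W

1 hp = 745.700 W.
Then 29582 × 745.700 ≈ 2.2059e+7 W.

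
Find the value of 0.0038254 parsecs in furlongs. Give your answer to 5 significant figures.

5.8677 × 10^11 furlong

1 parsec = 1.53388 × 10^14 furlongs.
Thus 0.0038254 × 1.53388 × 10^14 ≈ 5.8677 × 10^11 furlong.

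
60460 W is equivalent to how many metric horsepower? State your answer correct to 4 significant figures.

1 watt = 0.00135962 metric horsepower.
Thus 60460 × 0.00135962 ≈ 82.20 PS.

82.20 metric horsepower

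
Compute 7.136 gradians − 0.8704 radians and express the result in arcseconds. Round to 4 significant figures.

-156400 arcsec

7.136 grad = 23120.6 arcsec and 0.8704 rad = 179533 arcsec.
23120.6 − 179533 ≈ -156400 arcsec.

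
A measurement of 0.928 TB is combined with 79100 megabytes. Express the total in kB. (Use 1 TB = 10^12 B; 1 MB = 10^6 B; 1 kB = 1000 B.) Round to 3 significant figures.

1.01e+9 kilobytes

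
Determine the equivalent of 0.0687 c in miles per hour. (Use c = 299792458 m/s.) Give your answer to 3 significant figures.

1 c = 6.70617e+8 mph.
So 0.0687 × 6.70617e+8 ≈ 4.61e+7 mph.

4.61e+7 mph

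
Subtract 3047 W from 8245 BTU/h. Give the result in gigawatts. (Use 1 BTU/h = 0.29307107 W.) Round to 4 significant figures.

8245 BTU/h = 2.41637e-6 GW and 3047 W = 3.04700e-6 GW.
2.41637e-6 − 3.04700e-6 ≈ -6.306e-7 GW.

-6.306e-7 gigawatts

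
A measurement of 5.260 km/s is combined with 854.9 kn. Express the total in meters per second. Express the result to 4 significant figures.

5700 m/s

5.260 km/s = 5260.00 m/s and 854.9 kn = 439.799 m/s.
5260.00 + 439.799 ≈ 5700 m/s.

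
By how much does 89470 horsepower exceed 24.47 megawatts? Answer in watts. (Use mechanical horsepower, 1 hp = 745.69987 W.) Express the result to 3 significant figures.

89470 hp = 6.67178 × 10^7 W and 24.47 MW = 2.44700 × 10^7 W.
6.67178 × 10^7 − 2.44700 × 10^7 ≈ 4.22 × 10^7 W.

4.22 × 10^7 W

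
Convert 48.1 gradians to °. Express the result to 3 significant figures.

1 gradian = 0.900000 degrees.
Thus 48.1 × 0.900000 ≈ 43.3 °.

43.3 °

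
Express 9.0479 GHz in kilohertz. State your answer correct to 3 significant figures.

9.05 × 10^6 kilohertz

1 gigahertz = 1.00000 × 10^6 kHz.
9.0479 × 1.00000 × 10^6 ≈ 9.05 × 10^6 kHz.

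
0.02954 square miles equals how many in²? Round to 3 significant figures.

1.19e+8 in²

1 square mile = 4.01449e+9 in².
Then 0.02954 × 4.01449e+9 ≈ 1.19e+8 in².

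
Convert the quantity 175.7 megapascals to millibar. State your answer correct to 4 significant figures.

1 megapascal = 10000.0 millibar.
Then 175.7 × 10000.0 ≈ 1.757 × 10^6 mbar.

1.757 × 10^6 mbar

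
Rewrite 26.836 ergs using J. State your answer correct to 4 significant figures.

2.684e-6 J

1 erg = 1.00000e-7 J.
So 26.836 × 1.00000e-7 ≈ 2.684e-6 J.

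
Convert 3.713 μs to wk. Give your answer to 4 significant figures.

1 microsecond = 1.65344e-12 weeks.
Thus 3.713 × 1.65344e-12 ≈ 6.139e-12 wk.

6.139e-12 wk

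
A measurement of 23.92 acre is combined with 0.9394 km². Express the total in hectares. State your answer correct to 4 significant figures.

103.6 hectares

23.92 acre = 9.68008 ha and 0.9394 km² = 93.9400 ha.
9.68008 + 93.9400 ≈ 103.6 ha.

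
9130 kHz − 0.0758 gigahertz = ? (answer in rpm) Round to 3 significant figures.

9130 kHz = 5.47800e+8 rpm and 0.0758 GHz = 4.54800e+9 rpm.
5.47800e+8 − 4.54800e+9 ≈ -4.00e+9 rpm.

-4.00e+9 rpm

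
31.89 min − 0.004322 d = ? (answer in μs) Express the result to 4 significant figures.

1.540 × 10^9 μs

31.89 min = 1.91340 × 10^9 μs and 0.004322 d = 3.73421 × 10^8 μs.
1.91340 × 10^9 − 3.73421 × 10^8 ≈ 1.540 × 10^9 μs.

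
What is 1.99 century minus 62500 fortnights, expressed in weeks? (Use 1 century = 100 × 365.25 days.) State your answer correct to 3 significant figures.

-115000 weeks

1.99 century = 10383.5 wk and 62500 fortnight = 125000 wk.
10383.5 − 125000 ≈ -115000 wk.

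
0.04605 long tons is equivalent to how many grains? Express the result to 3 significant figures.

1 long ton = 1.56800 × 10^7 gr.
So 0.04605 × 1.56800 × 10^7 ≈ 722000 gr.

722000 grains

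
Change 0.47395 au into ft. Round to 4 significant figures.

2.326e+11 ft

1 au = 4.90807e+11 ft.
Then 0.47395 × 4.90807e+11 ≈ 2.326e+11 ft.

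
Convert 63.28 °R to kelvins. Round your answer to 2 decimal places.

°R = K × 9/5.
Applying the formula gives 35.16 K.

35.16 kelvins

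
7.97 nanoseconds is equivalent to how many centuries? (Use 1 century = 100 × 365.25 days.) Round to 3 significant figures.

1 nanosecond = 3.16881e-19 centuries.
Thus 7.97 × 3.16881e-19 ≈ 2.53e-18 century.

2.53e-18 centuries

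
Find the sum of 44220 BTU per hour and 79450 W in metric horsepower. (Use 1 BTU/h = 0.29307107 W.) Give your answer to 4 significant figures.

44220 BTU/h = 17.6202 PS and 79450 W = 108.022 PS.
17.6202 + 108.022 ≈ 125.6 PS.

125.6 PS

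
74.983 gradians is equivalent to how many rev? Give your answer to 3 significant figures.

0.187 rev

1 grad = 0.00250000 rev.
Thus 74.983 × 0.00250000 ≈ 0.187 rev.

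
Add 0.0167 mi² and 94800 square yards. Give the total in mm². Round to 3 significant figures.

1.23 × 10^11 square millimeters

0.0167 mi² = 4.32528 × 10^10 mm² and 94800 yd² = 7.92649 × 10^10 mm².
4.32528 × 10^10 + 7.92649 × 10^10 ≈ 1.23 × 10^11 mm².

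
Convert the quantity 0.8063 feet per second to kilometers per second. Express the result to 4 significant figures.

0.0002458 km/s

1 foot per second = 0.000304800 km/s.
Then 0.8063 × 0.000304800 ≈ 0.0002458 km/s.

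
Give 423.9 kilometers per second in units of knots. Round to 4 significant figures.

1 km/s = 1943.84 kn.
So 423.9 × 1943.84 ≈ 824000 kn.

824000 kn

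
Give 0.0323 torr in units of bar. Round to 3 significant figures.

4.31e-5 bar

1 torr = 0.00133322 bar.
Thus 0.0323 × 0.00133322 ≈ 4.31e-5 bar.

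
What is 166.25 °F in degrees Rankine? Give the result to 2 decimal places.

625.92 °R

°R = °F + 459.67.
Applying the formula gives 625.92 °R.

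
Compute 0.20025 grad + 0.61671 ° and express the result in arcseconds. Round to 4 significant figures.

2869 arcsec

0.20025 grad = 648.810 arcsec and 0.61671 ° = 2220.16 arcsec.
648.810 + 2220.16 ≈ 2869 arcsec.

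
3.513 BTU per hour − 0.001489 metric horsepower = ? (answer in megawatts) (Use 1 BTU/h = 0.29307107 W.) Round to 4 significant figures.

-6.560e-8 MW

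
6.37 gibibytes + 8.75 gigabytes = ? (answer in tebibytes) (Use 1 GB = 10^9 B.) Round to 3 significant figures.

0.0142 tebibytes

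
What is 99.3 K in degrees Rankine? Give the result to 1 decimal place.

178.7 degrees Rankine

°R = K × 9/5.
Applying the formula gives 178.7 °R.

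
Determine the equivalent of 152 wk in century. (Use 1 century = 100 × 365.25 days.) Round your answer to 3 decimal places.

1 wk = 0.000191650 century.
So 152 × 0.000191650 ≈ 0.029 century.

0.029 centuries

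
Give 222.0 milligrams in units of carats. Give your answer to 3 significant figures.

1.11 ct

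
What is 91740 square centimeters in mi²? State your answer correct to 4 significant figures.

1 square centimeter = 3.86102 × 10^-11 mi².
Then 91740 × 3.86102 × 10^-11 ≈ 3.542 × 10^-6 mi².

3.542 × 10^-6 mi²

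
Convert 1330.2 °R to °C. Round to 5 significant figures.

°R = (°C + 273.15) × 9/5.
Applying the formula gives 465.85 °C.

465.85 degrees Celsius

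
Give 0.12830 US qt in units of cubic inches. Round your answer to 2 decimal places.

1 US qt = 57.7500 in³.
Then 0.12830 × 57.7500 ≈ 7.41 in³.

7.41 in³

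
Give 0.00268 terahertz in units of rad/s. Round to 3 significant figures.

1.68e+10 rad/s

1 THz = 6.28319e+12 rad/s.
0.00268 × 6.28319e+12 ≈ 1.68e+10 rad/s.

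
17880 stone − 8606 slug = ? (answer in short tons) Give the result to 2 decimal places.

-13.28 short ton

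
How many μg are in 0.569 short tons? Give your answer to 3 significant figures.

5.16 × 10^11 μg

1 short ton = 9.07185 × 10^11 micrograms.
Thus 0.569 × 9.07185 × 10^11 ≈ 5.16 × 10^11 μg.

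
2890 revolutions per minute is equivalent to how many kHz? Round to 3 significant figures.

1 rpm = 1.66667e-5 kHz.
2890 × 1.66667e-5 ≈ 0.0482 kHz.

0.0482 kHz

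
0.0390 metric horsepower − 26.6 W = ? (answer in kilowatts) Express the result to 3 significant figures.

0.0390 PS = 0.0286845 kW and 26.6 W = 0.0266000 kW.
0.0286845 − 0.0266000 ≈ 0.00208 kW.

0.00208 kW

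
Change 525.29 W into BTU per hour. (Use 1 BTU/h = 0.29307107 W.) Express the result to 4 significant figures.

1 W = 3.41214 BTU/h.
Then 525.29 × 3.41214 ≈ 1792 BTU/h.

1792 BTU per hour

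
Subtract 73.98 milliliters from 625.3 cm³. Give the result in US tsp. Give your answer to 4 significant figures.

625.3 cm³ = 126.863 US tsp and 73.98 mL = 15.0094 US tsp.
126.863 − 15.0094 ≈ 111.9 US tsp.

111.9 US tsp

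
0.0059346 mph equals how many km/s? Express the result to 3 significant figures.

1 mph = 0.000447040 km/s.
Then 0.0059346 × 0.000447040 ≈ 2.65 × 10^-6 km/s.

2.65 × 10^-6 kilometers per second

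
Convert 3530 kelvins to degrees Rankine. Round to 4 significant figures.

6354 °R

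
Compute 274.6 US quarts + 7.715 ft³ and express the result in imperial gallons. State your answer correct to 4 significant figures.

274.6 US qt = 57.1631 imp gal and 7.715 ft³ = 48.0555 imp gal.
57.1631 + 48.0555 ≈ 105.2 imp gal.

105.2 imp gal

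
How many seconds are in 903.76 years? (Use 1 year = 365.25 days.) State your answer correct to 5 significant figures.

2.8520 × 10^10 s

1 year = 3.15576 × 10^7 s.
Thus 903.76 × 3.15576 × 10^7 ≈ 2.8520 × 10^10 s.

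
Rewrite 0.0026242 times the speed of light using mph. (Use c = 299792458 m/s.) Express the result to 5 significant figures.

1.7598 × 10^6 miles per hour

1 c = 6.70617 × 10^8 mph.
0.0026242 × 6.70617 × 10^8 ≈ 1.7598 × 10^6 mph.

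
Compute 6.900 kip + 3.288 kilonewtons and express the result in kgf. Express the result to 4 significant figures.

3465 kgf

6.900 kip = 3129.79 kgf and 3.288 kN = 335.283 kgf.
3129.79 + 335.283 ≈ 3465 kgf.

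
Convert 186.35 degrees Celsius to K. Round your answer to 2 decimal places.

K = °C + 273.15.
Applying the formula gives 459.50 K.

459.50 K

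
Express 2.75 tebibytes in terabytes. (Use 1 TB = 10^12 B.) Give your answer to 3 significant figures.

1 TiB = 1.09951 terabytes.
So 2.75 × 1.09951 ≈ 3.02 TB.

3.02 terabytes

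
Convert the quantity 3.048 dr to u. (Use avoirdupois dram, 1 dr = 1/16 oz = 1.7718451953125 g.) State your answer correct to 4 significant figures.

3.252 × 10^24 u

1 dr = 1.06703 × 10^24 atomic mass units.
Thus 3.048 × 1.06703 × 10^24 ≈ 3.252 × 10^24 u.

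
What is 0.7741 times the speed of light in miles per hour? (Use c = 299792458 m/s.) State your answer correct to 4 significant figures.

5.191 × 10^8 miles per hour

1 c = 6.70617 × 10^8 mph.
Then 0.7741 × 6.70617 × 10^8 ≈ 5.191 × 10^8 mph.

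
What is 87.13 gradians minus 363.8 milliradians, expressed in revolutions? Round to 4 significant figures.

0.1599 revolutions

87.13 grad = 0.217825 rev and 363.8 mrad = 0.0579006 rev.
0.217825 − 0.0579006 ≈ 0.1599 rev.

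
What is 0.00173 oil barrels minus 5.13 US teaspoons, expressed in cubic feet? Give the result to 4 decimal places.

0.00173 bbl = 0.00971323 ft³ and 5.13 US tsp = 0.000892944 ft³.
0.00971323 − 0.000892944 ≈ 0.0088 ft³.

0.0088 ft³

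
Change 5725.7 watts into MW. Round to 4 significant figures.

1 W = 1.00000e-6 megawatts.
5725.7 × 1.00000e-6 ≈ 0.005726 MW.

0.005726 MW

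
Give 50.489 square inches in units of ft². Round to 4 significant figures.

0.3506 ft²

1 in² = 0.00694444 square feet.
50.489 × 0.00694444 ≈ 0.3506 ft².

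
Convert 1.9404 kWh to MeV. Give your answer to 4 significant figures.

1 kWh = 2.24694 × 10^19 MeV.
1.9404 × 2.24694 × 10^19 ≈ 4.360 × 10^19 MeV.

4.360 × 10^19 MeV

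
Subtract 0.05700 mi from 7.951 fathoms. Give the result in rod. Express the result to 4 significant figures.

-15.35 rod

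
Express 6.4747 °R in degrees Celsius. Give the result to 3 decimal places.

-269.553 °C

°R = (°C + 273.15) × 9/5.
Applying the formula gives -269.553 °C.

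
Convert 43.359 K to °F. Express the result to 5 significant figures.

-381.62 °F

K = (°F + 459.67) × 5/9.
Applying the formula gives -381.62 °F.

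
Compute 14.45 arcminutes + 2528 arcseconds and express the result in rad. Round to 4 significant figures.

0.01646 rad

14.45 arcmin = 0.00420333 rad and 2528 arcsec = 0.0122561 rad.
0.00420333 + 0.0122561 ≈ 0.01646 rad.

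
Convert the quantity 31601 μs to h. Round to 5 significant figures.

1 microsecond = 2.77778 × 10^-10 h.
Thus 31601 × 2.77778 × 10^-10 ≈ 8.7781 × 10^-6 h.

8.7781 × 10^-6 h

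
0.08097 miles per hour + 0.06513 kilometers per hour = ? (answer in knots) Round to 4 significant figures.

0.1055 kn

0.08097 mph = 0.0703610 kn and 0.06513 km/h = 0.0351674 kn.
0.0703610 + 0.0351674 ≈ 0.1055 kn.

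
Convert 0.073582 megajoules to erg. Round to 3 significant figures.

1 megajoule = 1.00000 × 10^13 ergs.
Thus 0.073582 × 1.00000 × 10^13 ≈ 7.36 × 10^11 erg.

7.36 × 10^11 ergs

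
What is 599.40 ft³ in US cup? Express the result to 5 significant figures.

71741 US cup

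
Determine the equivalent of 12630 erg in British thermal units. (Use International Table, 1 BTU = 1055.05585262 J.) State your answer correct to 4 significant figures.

1.197 × 10^-6 British thermal units

1 erg = 9.47817 × 10^-11 BTU.
12630 × 9.47817 × 10^-11 ≈ 1.197 × 10^-6 BTU.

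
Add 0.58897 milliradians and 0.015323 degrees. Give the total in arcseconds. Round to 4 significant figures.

176.6 arcsec

0.58897 mrad = 121.484 arcsec and 0.015323 ° = 55.1628 arcsec.
121.484 + 55.1628 ≈ 176.6 arcsec.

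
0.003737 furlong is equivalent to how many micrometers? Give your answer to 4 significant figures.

1 furlong = 2.01168 × 10^8 micrometers.
Then 0.003737 × 2.01168 × 10^8 ≈ 751800 μm.

751800 μm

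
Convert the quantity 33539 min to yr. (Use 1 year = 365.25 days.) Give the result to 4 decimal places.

1 minute = 1.90129e-6 years.
Thus 33539 × 1.90129e-6 ≈ 0.0638 yr.

0.0638 yr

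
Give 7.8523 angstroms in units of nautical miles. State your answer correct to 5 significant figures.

4.2399e-13 nmi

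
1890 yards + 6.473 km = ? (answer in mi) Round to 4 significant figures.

5.096 miles

1890 yd = 1.07386 mi and 6.473 km = 4.02214 mi.
1.07386 + 4.02214 ≈ 5.096 mi.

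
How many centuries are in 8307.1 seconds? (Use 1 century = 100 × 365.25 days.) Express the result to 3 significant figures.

1 s = 3.16881e-10 century.
Then 8307.1 × 3.16881e-10 ≈ 2.63e-6 century.

2.63e-6 century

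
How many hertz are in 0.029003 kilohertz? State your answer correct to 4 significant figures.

29.00 Hz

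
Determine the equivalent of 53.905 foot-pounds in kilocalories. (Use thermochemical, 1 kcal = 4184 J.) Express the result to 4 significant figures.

0.01747 kilocalories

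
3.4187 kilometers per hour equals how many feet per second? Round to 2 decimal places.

1 km/h = 0.911344 ft/s.
Thus 3.4187 × 0.911344 ≈ 3.12 ft/s.

3.12 ft/s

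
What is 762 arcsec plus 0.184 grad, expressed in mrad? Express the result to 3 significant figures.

6.58 mrad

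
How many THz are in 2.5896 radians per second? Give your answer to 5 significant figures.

4.1215e-13 terahertz

1 rad/s = 1.59155e-13 THz.
Thus 2.5896 × 1.59155e-13 ≈ 4.1215e-13 THz.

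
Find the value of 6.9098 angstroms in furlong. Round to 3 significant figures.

3.43 × 10^-12 furlong

1 angstrom = 4.97097 × 10^-13 furlongs.
Thus 6.9098 × 4.97097 × 10^-13 ≈ 3.43 × 10^-12 furlong.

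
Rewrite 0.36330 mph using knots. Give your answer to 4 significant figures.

1 mph = 0.868976 kn.
So 0.36330 × 0.868976 ≈ 0.3157 kn.

0.3157 kn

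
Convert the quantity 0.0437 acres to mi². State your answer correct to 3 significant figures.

6.83e-5 square miles

1 acre = 0.00156250 mi².
Then 0.0437 × 0.00156250 ≈ 6.83e-5 mi².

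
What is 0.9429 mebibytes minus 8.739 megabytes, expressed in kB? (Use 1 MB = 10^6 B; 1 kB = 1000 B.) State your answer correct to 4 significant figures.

-7750 kB

0.9429 MiB = 988.702 kB and 8.739 MB = 8739.00 kB.
988.702 − 8739.00 ≈ -7750 kB.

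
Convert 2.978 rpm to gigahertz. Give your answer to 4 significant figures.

1 rpm = 1.66667 × 10^-11 gigahertz.
So 2.978 × 1.66667 × 10^-11 ≈ 4.963 × 10^-11 GHz.

4.963 × 10^-11 GHz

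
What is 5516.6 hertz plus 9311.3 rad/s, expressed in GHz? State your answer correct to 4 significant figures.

5516.6 Hz = 5.51660e-6 GHz and 9311.3 rad/s = 1.48194e-6 GHz.
5.51660e-6 + 1.48194e-6 ≈ 6.999e-6 GHz.

6.999e-6 GHz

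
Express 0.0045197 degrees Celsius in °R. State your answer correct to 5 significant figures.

°R = (°C + 273.15) × 9/5.
Applying the formula gives 491.68 °R.

491.68 degrees Rankine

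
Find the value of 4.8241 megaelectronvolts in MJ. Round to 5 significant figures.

1 MeV = 1.60218e-19 MJ.
Thus 4.8241 × 1.60218e-19 ≈ 7.7291e-19 MJ.

7.7291e-19 MJ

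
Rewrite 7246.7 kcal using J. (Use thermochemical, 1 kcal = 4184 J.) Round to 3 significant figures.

1 kilocalorie = 4184.00 J.
Then 7246.7 × 4184.00 ≈ 3.03e+7 J.

3.03e+7 joules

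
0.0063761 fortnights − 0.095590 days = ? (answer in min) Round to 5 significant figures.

-9.1074 min

0.0063761 fortnight = 128.5422 min and 0.095590 d = 137.6496 min.
128.5422 − 137.6496 ≈ -9.1074 min.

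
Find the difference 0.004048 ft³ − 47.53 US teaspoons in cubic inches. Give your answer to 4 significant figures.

-7.301 cubic inches

0.004048 ft³ = 6.99494 in³ and 47.53 US tsp = 14.2961 in³.
6.99494 − 14.2961 ≈ -7.301 in³.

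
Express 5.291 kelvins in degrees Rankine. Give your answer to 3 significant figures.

9.52 °R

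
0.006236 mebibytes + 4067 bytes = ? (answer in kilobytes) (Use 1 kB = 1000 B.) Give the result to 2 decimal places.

10.61 kB

0.006236 MiB = 6.53892 kB and 4067 B = 4.06700 kB.
6.53892 + 4.06700 ≈ 10.61 kB.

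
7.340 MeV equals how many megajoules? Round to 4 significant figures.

1.176e-18 megajoules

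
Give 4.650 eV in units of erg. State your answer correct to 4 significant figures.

7.450e-12 erg

1 eV = 1.60218e-12 erg.
So 4.650 × 1.60218e-12 ≈ 7.450e-12 erg.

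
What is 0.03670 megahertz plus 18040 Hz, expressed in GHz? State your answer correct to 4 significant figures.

0.03670 MHz = 3.67000e-5 GHz and 18040 Hz = 1.80400e-5 GHz.
3.67000e-5 + 1.80400e-5 ≈ 5.474e-5 GHz.

5.474e-5 gigahertz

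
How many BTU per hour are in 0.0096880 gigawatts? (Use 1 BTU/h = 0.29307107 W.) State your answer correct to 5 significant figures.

3.3057e+7 BTU/h

1 GW = 3.41214e+9 BTU per hour.
0.0096880 × 3.41214e+9 ≈ 3.3057e+7 BTU/h.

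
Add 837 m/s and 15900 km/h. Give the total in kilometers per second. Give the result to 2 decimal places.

837 m/s = 0.837000 km/s and 15900 km/h = 4.41667 km/s.
0.837000 + 4.41667 ≈ 5.25 km/s.

5.25 kilometers per second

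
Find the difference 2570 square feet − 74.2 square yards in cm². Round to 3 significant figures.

1.77 × 10^6 cm²

2570 ft² = 2.38761 × 10^6 cm² and 74.2 yd² = 620407 cm².
2.38761 × 10^6 − 620407 ≈ 1.77 × 10^6 cm².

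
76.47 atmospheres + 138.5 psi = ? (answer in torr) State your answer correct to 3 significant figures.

65300 torr

76.47 atm = 58117.2 torr and 138.5 psi = 7162.52 torr.
58117.2 + 7162.52 ≈ 65300 torr.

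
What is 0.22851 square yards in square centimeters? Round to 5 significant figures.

1 yd² = 8361.27 cm².
Then 0.22851 × 8361.27 ≈ 1910.6 cm².

1910.6 cm²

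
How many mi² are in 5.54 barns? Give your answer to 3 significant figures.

2.14 × 10^-34 square miles

1 barn = 3.86102 × 10^-35 mi².
Then 5.54 × 3.86102 × 10^-35 ≈ 2.14 × 10^-34 mi².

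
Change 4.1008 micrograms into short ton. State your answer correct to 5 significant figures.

1 microgram = 1.10231 × 10^-12 short tons.
Thus 4.1008 × 1.10231 × 10^-12 ≈ 4.5204 × 10^-12 short ton.

4.5204 × 10^-12 short ton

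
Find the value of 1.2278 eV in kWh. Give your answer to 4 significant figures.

1 electronvolt = 4.45049 × 10^-26 kilowatt-hours.
Then 1.2278 × 4.45049 × 10^-26 ≈ 5.464 × 10^-26 kWh.

5.464 × 10^-26 kWh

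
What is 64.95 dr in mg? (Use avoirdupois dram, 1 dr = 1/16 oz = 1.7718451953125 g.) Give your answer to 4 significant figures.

115100 milligrams

1 dr = 1771.85 mg.
64.95 × 1771.85 ≈ 115100 mg.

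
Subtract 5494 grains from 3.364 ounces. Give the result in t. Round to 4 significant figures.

3.364 oz = 9.53678 × 10^-5 t and 5494 gr = 0.000356005 t.
9.53678 × 10^-5 − 0.000356005 ≈ -0.0002606 t.

-0.0002606 t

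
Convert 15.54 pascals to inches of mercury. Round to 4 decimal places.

0.0046 inHg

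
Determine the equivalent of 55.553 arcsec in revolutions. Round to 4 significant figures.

4.286e-5 rev

1 arcsecond = 7.71605e-7 rev.
Then 55.553 × 7.71605e-7 ≈ 4.286e-5 rev.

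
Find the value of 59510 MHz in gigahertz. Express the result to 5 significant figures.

1 MHz = 0.00100000 GHz.
Thus 59510 × 0.00100000 ≈ 59.510 GHz.

59.510 GHz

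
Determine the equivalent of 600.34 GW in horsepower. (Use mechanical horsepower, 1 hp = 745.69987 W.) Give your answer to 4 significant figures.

8.051 × 10^8 hp

1 gigawatt = 1.34102 × 10^6 hp.
Thus 600.34 × 1.34102 × 10^6 ≈ 8.051 × 10^8 hp.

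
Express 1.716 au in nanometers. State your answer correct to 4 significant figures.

1 au = 1.49598 × 10^20 nanometers.
1.716 × 1.49598 × 10^20 ≈ 2.567 × 10^20 nm.

2.567 × 10^20 nanometers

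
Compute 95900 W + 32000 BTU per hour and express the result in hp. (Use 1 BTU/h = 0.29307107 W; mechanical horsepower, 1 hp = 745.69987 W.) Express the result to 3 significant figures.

95900 W = 128.604 hp and 32000 BTU/h = 12.5765 hp.
128.604 + 12.5765 ≈ 141 hp.

141 hp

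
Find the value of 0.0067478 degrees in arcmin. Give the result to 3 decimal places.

1 degree = 60.0000 arcmin.
So 0.0067478 × 60.0000 ≈ 0.405 arcmin.

0.405 arcmin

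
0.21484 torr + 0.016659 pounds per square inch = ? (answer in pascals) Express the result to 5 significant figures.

143.50 pascals

0.21484 torr = 28.6430 Pa and 0.016659 psi = 114.860 Pa.
28.6430 + 114.860 ≈ 143.50 Pa.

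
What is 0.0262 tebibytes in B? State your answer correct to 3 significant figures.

2.88e+10 B

1 tebibyte = 1.09951e+12 B.
So 0.0262 × 1.09951e+12 ≈ 2.88e+10 B.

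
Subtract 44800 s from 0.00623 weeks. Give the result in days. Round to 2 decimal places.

-0.47 d

0.00623 wk = 0.0436100 d and 44800 s = 0.518519 d.
0.0436100 − 0.518519 ≈ -0.47 d.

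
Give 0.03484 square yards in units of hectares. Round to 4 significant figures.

1 yd² = 8.36127e-5 hectares.
So 0.03484 × 8.36127e-5 ≈ 2.913e-6 ha.

2.913e-6 hectares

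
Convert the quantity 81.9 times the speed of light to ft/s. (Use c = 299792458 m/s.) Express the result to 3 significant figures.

1 c = 9.83571e+8 ft/s.
Then 81.9 × 9.83571e+8 ≈ 8.06e+10 ft/s.

8.06e+10 ft/s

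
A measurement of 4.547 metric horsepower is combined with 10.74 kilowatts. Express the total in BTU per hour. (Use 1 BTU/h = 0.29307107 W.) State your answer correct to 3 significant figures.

4.547 PS = 11411.3 BTU/h and 10.74 kW = 36646.4 BTU/h.
11411.3 + 36646.4 ≈ 48100 BTU/h.

48100 BTU per hour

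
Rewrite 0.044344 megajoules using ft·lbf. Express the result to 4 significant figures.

32710 ft·lbf

1 MJ = 737562 foot-pounds.
So 0.044344 × 737562 ≈ 32710 ft·lbf.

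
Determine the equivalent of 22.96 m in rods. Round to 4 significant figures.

1 meter = 0.198839 rod.
Then 22.96 × 0.198839 ≈ 4.565 rod.

4.565 rods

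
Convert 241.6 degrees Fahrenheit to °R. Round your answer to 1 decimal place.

701.3 °R

°R = °F + 459.67.
Applying the formula gives 701.3 °R.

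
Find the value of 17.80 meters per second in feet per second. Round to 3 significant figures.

1 m/s = 3.28084 ft/s.
So 17.80 × 3.28084 ≈ 58.4 ft/s.

58.4 feet per second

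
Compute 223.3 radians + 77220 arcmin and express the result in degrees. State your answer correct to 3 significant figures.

14100 °

223.3 rad = 12794.1 ° and 77220 arcmin = 1287.00 °.
12794.1 + 1287.00 ≈ 14100 °.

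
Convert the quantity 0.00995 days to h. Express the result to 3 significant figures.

1 day = 24.0000 hours.
Then 0.00995 × 24.0000 ≈ 0.239 h.

0.239 h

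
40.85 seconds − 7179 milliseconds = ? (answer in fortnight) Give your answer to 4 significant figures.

2.784e-5 fortnight

40.85 s = 3.37715e-5 fortnight and 7179 ms = 5.93502e-6 fortnight.
3.37715e-5 − 5.93502e-6 ≈ 2.784e-5 fortnight.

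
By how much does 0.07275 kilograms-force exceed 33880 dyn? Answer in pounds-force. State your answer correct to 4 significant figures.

0.07275 kgf = 0.160386 lbf and 33880 dyn = 0.0761653 lbf.
0.160386 − 0.0761653 ≈ 0.08422 lbf.

0.08422 lbf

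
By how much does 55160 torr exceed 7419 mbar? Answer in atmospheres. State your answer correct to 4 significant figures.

55160 torr = 72.5789 atm and 7419 mbar = 7.32198 atm.
72.5789 − 7.32198 ≈ 65.26 atm.

65.26 atm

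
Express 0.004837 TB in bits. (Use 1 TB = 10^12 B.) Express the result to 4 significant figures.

3.870e+10 bits

1 terabyte = 8.00000e+12 bit.
So 0.004837 × 8.00000e+12 ≈ 3.870e+10 bit.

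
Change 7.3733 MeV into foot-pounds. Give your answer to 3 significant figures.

1 MeV = 1.18170 × 10^-13 ft·lbf.
Then 7.3733 × 1.18170 × 10^-13 ≈ 8.71 × 10^-13 ft·lbf.

8.71 × 10^-13 ft·lbf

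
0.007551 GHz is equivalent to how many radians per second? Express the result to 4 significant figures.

4.744 × 10^7 radians per second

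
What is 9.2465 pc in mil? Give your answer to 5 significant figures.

1.1233 × 10^22 mil

1 pc = 1.21483 × 10^21 mils.
So 9.2465 × 1.21483 × 10^21 ≈ 1.1233 × 10^22 mil.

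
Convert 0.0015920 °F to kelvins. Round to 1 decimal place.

255.4 K

K = (°F + 459.67) × 5/9.
Applying the formula gives 255.4 K.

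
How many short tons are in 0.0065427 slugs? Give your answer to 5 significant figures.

0.00010525 short ton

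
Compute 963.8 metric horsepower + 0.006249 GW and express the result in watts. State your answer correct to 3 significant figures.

6.96e+6 watts

963.8 PS = 708874 W and 0.006249 GW = 6.24900e+6 W.
708874 + 6.24900e+6 ≈ 6.96e+6 W.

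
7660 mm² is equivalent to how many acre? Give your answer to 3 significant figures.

1 square millimeter = 2.47105e-10 acre.
7660 × 2.47105e-10 ≈ 1.89e-6 acre.

1.89e-6 acre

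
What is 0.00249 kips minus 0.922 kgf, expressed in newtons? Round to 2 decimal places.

2.03 newtons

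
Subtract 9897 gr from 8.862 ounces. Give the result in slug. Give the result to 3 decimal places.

-0.027 slug

8.862 oz = 0.0172150 slug and 9897 gr = 0.0439440 slug.
0.0172150 − 0.0439440 ≈ -0.027 slug.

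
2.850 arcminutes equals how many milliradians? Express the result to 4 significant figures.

0.8290 mrad

1 arcminute = 0.290888 milliradians.
2.850 × 0.290888 ≈ 0.8290 mrad.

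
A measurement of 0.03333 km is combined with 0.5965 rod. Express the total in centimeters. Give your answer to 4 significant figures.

3633 cm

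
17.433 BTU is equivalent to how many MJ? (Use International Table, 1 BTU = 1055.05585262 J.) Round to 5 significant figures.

1 British thermal unit = 0.00105506 MJ.
17.433 × 0.00105506 ≈ 0.018393 MJ.

0.018393 megajoules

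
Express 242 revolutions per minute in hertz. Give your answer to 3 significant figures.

4.03 hertz

1 rpm = 0.0166667 Hz.
Then 242 × 0.0166667 ≈ 4.03 Hz.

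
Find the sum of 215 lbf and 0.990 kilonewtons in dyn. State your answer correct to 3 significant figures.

215 lbf = 9.56368e+7 dyn and 0.990 kN = 9.90000e+7 dyn.
9.56368e+7 + 9.90000e+7 ≈ 1.95e+8 dyn.

1.95e+8 dyn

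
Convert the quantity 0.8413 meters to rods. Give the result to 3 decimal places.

0.167 rods

1 meter = 0.198839 rods.
0.8413 × 0.198839 ≈ 0.167 rod.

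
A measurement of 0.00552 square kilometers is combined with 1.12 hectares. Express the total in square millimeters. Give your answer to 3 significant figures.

0.00552 km² = 5.52000e+9 mm² and 1.12 ha = 1.12000e+10 mm².
5.52000e+9 + 1.12000e+10 ≈ 1.67e+10 mm².

1.67e+10 mm²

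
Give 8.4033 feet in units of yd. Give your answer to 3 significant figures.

2.80 yards

1 foot = 0.333333 yards.
Then 8.4033 × 0.333333 ≈ 2.80 yd.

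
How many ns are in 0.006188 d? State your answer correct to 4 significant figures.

5.346 × 10^11 nanoseconds

1 d = 8.64000 × 10^13 ns.
Thus 0.006188 × 8.64000 × 10^13 ≈ 5.346 × 10^11 ns.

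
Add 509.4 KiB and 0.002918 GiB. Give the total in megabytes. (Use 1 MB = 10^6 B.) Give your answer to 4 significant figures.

509.4 KiB = 0.521626 MB and 0.002918 GiB = 3.13318 MB.
0.521626 + 3.13318 ≈ 3.655 MB.

3.655 megabytes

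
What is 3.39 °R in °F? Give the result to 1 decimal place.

-456.3 degrees Fahrenheit

°R = °F + 459.67.
Applying the formula gives -456.3 °F.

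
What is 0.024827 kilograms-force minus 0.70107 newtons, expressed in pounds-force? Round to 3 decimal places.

-0.103 pounds-force

0.024827 kgf = 0.0547342 lbf and 0.70107 N = 0.157607 lbf.
0.0547342 − 0.157607 ≈ -0.103 lbf.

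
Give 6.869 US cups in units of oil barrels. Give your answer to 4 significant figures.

1 US cup = 0.00148810 oil barrels.
Then 6.869 × 0.00148810 ≈ 0.01022 bbl.

0.01022 bbl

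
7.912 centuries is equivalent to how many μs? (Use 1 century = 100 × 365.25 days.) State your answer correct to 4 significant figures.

1 century = 3.15576 × 10^15 microseconds.
Then 7.912 × 3.15576 × 10^15 ≈ 2.497 × 10^16 μs.

2.497 × 10^16 μs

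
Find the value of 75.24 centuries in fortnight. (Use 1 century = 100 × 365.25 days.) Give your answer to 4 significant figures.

1 century = 2608.93 fortnights.
Thus 75.24 × 2608.93 ≈ 196300 fortnight.

196300 fortnights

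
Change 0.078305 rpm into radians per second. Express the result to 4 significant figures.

0.008200 rad/s

1 revolution per minute = 0.104720 rad/s.
0.078305 × 0.104720 ≈ 0.008200 rad/s.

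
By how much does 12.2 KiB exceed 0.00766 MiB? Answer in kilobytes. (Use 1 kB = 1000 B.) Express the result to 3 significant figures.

4.46 kB

12.2 KiB = 12.4928 kB and 0.00766 MiB = 8.03209 kB.
12.4928 − 8.03209 ≈ 4.46 kB.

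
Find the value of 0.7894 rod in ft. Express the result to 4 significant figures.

13.03 ft

1 rod = 16.5000 ft.
0.7894 × 16.5000 ≈ 13.03 ft.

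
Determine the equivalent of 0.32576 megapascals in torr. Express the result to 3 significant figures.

2440 torr

1 megapascal = 7500.62 torr.
Thus 0.32576 × 7500.62 ≈ 2440 torr.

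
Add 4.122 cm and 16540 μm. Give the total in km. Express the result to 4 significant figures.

5.776 × 10^-5 kilometers

4.122 cm = 4.12200 × 10^-5 km and 16540 μm = 1.65400 × 10^-5 km.
4.12200 × 10^-5 + 1.65400 × 10^-5 ≈ 5.776 × 10^-5 km.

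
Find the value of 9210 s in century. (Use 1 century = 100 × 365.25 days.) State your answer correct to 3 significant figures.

2.92e-6 centuries

1 s = 3.16881e-10 centuries.
Thus 9210 × 3.16881e-10 ≈ 2.92e-6 century.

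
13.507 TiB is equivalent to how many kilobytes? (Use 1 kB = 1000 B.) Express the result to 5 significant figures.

1 tebibyte = 1.09951e+9 kB.
So 13.507 × 1.09951e+9 ≈ 1.4851e+10 kB.

1.4851e+10 kB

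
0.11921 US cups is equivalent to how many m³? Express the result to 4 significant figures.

1 US cup = 0.000236588 cubic meters.
Thus 0.11921 × 0.000236588 ≈ 2.820e-5 m³.

2.820e-5 cubic meters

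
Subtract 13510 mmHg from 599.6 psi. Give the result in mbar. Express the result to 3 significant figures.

23300 millibar

599.6 psi = 41341.0 mbar and 13510 mmHg = 18011.9 mbar.
41341.0 − 18011.9 ≈ 23300 mbar.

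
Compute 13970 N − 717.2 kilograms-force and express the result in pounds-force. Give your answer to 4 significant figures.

1559 lbf

13970 N = 3140.58 lbf and 717.2 kgf = 1581.16 lbf.
3140.58 − 1581.16 ≈ 1559 lbf.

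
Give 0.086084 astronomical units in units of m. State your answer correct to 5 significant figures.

1.2878e+10 m

1 au = 1.49598e+11 meters.
Then 0.086084 × 1.49598e+11 ≈ 1.2878e+10 m.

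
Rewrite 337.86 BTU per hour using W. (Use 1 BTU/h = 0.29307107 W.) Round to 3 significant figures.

1 BTU per hour = 0.293071 W.
337.86 × 0.293071 ≈ 99.0 W.

99.0 watts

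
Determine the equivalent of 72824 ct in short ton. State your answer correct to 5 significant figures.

0.016055 short tons

1 ct = 2.20462e-7 short ton.
Then 72824 × 2.20462e-7 ≈ 0.016055 short ton.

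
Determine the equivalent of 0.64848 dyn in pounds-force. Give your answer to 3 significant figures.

1.46e-6 pounds-force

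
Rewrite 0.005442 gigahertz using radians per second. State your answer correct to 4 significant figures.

3.419 × 10^7 rad/s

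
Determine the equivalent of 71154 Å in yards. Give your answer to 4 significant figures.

7.781e-6 yd

1 Å = 1.09361e-10 yd.
71154 × 1.09361e-10 ≈ 7.781e-6 yd.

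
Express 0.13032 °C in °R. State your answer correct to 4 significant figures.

°R = (°C + 273.15) × 9/5.
Applying the formula gives 491.9 °R.

491.9 degrees Rankine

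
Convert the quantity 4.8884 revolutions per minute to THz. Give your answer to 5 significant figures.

8.1473e-14 terahertz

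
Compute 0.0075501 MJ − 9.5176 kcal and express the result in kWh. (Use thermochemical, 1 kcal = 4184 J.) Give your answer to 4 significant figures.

-0.008964 kWh

0.0075501 MJ = 0.00209725 kWh and 9.5176 kcal = 0.0110616 kWh.
0.00209725 − 0.0110616 ≈ -0.008964 kWh.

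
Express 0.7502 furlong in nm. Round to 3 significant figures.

1 furlong = 2.01168 × 10^11 nm.
Thus 0.7502 × 2.01168 × 10^11 ≈ 1.51 × 10^11 nm.

1.51 × 10^11 nm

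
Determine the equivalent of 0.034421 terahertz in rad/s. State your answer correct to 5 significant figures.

2.1627e+11 radians per second

1 terahertz = 6.28319e+12 rad/s.
So 0.034421 × 6.28319e+12 ≈ 2.1627e+11 rad/s.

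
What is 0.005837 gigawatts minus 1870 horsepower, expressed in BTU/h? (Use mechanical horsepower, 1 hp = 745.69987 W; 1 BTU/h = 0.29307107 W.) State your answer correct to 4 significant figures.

1.516 × 10^7 BTU/h

0.005837 GW = 1.99167 × 10^7 BTU/h and 1870 hp = 4.75809 × 10^6 BTU/h.
1.99167 × 10^7 − 4.75809 × 10^6 ≈ 1.516 × 10^7 BTU/h.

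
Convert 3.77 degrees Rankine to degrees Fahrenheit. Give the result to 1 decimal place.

°R = °F + 459.67.
Applying the formula gives -455.9 °F.

-455.9 °F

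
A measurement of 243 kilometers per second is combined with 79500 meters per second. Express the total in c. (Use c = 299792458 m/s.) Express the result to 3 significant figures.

0.00108 c

243 km/s = 0.000810561 c and 79500 m/s = 0.000265183 c.
0.000810561 + 0.000265183 ≈ 0.00108 c.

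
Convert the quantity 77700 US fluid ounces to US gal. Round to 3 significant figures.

1 US fl oz = 0.00781250 US gal.
Thus 77700 × 0.00781250 ≈ 607 US gal.

607 US gal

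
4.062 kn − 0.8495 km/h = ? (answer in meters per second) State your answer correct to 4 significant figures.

1.854 meters per second

4.062 kn = 2.08967 m/s and 0.8495 km/h = 0.235972 m/s.
2.08967 − 0.235972 ≈ 1.854 m/s.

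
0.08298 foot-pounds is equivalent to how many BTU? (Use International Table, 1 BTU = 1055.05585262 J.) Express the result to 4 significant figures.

1 ft·lbf = 0.00128507 British thermal units.
Thus 0.08298 × 0.00128507 ≈ 0.0001066 BTU.

0.0001066 British thermal units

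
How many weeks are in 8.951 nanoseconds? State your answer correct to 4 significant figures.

1.480 × 10^-14 wk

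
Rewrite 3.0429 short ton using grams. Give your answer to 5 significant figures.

1 short ton = 907185 g.
Thus 3.0429 × 907185 ≈ 2.7605e+6 g.

2.7605e+6 g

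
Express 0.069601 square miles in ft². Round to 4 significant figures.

1.940 × 10^6 ft²

1 mi² = 2.78784 × 10^7 ft².
So 0.069601 × 2.78784 × 10^7 ≈ 1.940 × 10^6 ft².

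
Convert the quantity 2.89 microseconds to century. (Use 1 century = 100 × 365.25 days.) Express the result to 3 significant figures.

1 μs = 3.16881e-16 century.
So 2.89 × 3.16881e-16 ≈ 9.16e-16 century.

9.16e-16 century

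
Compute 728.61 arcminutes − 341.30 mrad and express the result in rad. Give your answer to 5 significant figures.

728.61 arcmin = 0.211944 rad and 341.30 mrad = 0.341300 rad.
0.211944 − 0.341300 ≈ -0.12936 rad.

-0.12936 radians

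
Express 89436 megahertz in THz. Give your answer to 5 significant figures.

1 megahertz = 1.00000e-6 THz.
Then 89436 × 1.00000e-6 ≈ 0.089436 THz.

0.089436 terahertz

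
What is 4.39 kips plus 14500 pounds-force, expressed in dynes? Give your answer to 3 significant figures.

8.40 × 10^9 dyn

4.39 kip = 1.95277 × 10^9 dyn and 14500 lbf = 6.44992 × 10^9 dyn.
1.95277 × 10^9 + 6.44992 × 10^9 ≈ 8.40 × 10^9 dyn.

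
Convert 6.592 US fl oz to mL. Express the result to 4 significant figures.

1 US fl oz = 29.5735 mL.
Then 6.592 × 29.5735 ≈ 194.9 mL.

194.9 mL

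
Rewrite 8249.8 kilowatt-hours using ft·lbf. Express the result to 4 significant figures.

1 kWh = 2.65522 × 10^6 foot-pounds.
8249.8 × 2.65522 × 10^6 ≈ 2.191 × 10^10 ft·lbf.

2.191 × 10^10 foot-pounds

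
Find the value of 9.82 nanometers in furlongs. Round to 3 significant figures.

1 nanometer = 4.97097e-12 furlongs.
Thus 9.82 × 4.97097e-12 ≈ 4.88e-11 furlong.

4.88e-11 furlongs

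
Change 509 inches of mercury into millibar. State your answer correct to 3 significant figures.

1 inch of mercury = 33.8639 millibar.
Then 509 × 33.8639 ≈ 17200 mbar.

17200 millibar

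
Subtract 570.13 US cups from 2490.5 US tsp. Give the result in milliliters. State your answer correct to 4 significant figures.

-122600 milliliters

2490.5 US tsp = 12275.5 mL and 570.13 US cup = 134886 mL.
12275.5 − 134886 ≈ -122600 mL.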